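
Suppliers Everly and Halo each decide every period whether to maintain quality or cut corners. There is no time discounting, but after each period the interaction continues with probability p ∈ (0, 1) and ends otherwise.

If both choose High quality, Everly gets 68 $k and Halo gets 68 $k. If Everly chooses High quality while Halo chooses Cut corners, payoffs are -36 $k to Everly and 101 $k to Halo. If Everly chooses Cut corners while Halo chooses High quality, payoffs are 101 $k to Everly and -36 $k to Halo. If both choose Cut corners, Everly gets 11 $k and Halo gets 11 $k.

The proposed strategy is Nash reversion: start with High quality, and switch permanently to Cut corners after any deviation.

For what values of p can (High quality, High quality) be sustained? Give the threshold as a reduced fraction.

11/30

Expected cooperation value is 68 + p·68 + p²·68 + … = 68/(1−p); deviation gives 101 + p·11/(1−p).
68 ≥ 101(1−p) + 11p ⇒ 90p ≥ 33 ⇒ p ≥ 33/90 = 11/30.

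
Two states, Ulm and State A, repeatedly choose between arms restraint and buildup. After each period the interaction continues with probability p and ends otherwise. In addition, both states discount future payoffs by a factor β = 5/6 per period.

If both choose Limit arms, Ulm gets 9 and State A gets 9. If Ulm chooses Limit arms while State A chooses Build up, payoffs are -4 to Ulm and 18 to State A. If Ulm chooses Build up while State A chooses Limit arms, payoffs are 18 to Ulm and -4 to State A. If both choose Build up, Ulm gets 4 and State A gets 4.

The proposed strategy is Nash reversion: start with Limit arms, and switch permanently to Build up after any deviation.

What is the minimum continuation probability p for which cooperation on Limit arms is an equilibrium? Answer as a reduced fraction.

27/35

With continuation probability p and discount β, the effective per-period discount factor is βp.
Grim-trigger IC: βp ≥ (18−9)/(18−4) = 9/14.
So p ≥ (9/14)/(5/6) = 27/35.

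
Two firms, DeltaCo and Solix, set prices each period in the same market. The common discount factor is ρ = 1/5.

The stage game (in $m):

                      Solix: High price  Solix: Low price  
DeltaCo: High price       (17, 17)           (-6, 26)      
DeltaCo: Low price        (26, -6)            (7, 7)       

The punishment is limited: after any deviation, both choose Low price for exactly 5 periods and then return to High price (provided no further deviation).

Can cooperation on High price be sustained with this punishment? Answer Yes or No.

IC: ρ+…+ρ^5 ≥ (26−17)/(17−7) = 9/10.
At ρ = 1/5: partial sum = 0.2499 < 0.9000. Cooperation not sustainable.

No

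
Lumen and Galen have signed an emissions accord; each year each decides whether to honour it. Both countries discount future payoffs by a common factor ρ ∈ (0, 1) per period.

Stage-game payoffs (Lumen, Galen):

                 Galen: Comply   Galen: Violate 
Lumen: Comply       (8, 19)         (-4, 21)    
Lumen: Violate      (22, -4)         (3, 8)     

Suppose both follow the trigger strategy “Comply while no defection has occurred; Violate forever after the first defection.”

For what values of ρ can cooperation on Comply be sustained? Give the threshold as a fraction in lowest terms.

For Lumen: deviation gain 22−8 = 14, per-period punishment loss 8−3 = 5. IC gives ρ ≥ 14/19.
For Galen: gain 2, loss 11 per period, so ρ ≥ 2/13.
The tighter constraint is Lumen's, so cooperation needs ρ ≥ 14/19.

14/19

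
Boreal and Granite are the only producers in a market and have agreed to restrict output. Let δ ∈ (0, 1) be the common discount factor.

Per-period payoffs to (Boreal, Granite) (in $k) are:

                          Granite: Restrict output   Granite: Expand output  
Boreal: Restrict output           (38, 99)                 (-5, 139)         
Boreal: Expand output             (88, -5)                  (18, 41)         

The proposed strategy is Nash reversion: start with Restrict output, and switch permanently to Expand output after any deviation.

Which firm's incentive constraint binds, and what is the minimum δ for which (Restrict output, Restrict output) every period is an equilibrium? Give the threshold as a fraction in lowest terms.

Boreal; δ ≥ 5/7

Boreal's threshold: (88−38)/(88−18) = 5/7.
Granite's threshold: (139−99)/(139−41) = 20/49.
5/7 > 20/49, so Boreal binds and δ* = 5/7.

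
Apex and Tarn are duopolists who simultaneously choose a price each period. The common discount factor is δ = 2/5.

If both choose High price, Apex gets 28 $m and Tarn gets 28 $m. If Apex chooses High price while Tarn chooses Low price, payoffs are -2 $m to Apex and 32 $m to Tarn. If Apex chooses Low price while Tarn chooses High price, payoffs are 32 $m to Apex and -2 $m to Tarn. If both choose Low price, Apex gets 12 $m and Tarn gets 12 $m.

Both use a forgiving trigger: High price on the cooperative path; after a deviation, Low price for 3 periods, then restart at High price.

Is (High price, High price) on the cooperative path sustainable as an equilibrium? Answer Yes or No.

IC: δ+…+δ^3 ≥ (32−28)/(28−12) = 1/4.
At δ = 2/5: partial sum = 0.6240 ≥ 0.2500. Cooperation sustainable.

Yes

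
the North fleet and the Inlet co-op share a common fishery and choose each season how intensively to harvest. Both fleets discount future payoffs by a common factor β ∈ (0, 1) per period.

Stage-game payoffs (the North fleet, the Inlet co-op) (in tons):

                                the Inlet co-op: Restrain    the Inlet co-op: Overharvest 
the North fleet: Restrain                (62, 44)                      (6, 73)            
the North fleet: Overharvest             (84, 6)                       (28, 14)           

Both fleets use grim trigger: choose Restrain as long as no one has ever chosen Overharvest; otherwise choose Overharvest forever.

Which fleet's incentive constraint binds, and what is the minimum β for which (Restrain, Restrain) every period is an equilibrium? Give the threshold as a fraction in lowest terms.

the Inlet co-op; β ≥ 29/59

For the North fleet: deviation gain 84−62 = 22, per-period punishment loss 62−28 = 34. IC gives β ≥ 22/56 = 11/28.
For the Inlet co-op: gain 29, loss 30 per period, so β ≥ 29/59.
The tighter constraint is the Inlet co-op's, so cooperation needs β ≥ 29/59.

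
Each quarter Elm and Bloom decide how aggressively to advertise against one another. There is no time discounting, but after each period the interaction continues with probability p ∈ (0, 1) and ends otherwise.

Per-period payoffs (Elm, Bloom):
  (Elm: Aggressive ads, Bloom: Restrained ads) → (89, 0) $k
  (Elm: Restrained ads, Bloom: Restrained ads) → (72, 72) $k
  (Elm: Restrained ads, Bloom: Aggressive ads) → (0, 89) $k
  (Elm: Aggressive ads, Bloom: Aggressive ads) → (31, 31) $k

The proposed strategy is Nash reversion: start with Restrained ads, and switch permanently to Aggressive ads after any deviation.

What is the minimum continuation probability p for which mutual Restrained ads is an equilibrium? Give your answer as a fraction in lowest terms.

Expected cooperation value is 72 + p·72 + p²·72 + … = 72/(1−p); deviation gives 89 + p·31/(1−p).
72 ≥ 89(1−p) + 31p ⇒ 58p ≥ 17 ⇒ p ≥ 17/58.

17/58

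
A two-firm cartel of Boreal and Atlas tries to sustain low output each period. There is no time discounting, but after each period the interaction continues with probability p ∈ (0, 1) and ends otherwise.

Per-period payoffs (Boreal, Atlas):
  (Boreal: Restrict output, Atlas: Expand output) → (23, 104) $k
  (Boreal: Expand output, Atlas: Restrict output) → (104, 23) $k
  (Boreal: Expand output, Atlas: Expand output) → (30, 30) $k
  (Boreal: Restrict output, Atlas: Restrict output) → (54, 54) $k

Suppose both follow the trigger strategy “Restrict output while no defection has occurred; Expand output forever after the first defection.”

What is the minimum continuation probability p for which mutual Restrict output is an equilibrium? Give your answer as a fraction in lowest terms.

With no time discounting, the continuation probability p plays the role of the discount factor.
Grim-trigger IC: 54/(1−p) ≥ 104 + 30p/(1−p) ⇒ p ≥ (104−54)/(104−30) = 25/37.

25/37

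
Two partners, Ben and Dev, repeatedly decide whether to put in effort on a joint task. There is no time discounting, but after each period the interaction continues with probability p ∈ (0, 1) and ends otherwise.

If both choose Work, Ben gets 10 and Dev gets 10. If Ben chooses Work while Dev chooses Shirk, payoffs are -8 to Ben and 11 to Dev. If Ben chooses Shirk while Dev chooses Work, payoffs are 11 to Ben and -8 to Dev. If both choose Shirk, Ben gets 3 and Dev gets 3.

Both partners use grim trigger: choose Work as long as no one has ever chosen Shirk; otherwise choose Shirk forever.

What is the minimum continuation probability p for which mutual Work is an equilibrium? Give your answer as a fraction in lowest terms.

With no time discounting, the continuation probability p plays the role of the discount factor.
Grim-trigger IC: 10/(1−p) ≥ 11 + 3p/(1−p) ⇒ p ≥ (11−10)/(11−3) = 1/8.

1/8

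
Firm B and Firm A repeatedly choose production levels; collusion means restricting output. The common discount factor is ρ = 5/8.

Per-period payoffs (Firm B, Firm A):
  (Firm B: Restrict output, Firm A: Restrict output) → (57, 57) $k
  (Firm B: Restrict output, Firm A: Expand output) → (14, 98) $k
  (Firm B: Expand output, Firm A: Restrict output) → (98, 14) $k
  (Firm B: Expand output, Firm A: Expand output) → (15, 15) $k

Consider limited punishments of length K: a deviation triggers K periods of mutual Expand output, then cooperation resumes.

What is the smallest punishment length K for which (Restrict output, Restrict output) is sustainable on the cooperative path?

Need Σ_{k=1}^{K} ρ^k ≥ (98−57)/(57−15) = 0.9762 at ρ = 5/8.
At K = 1 the sum is 0.6250 < 0.9762; at K = 2 it is 1.0156 ≥ 0.9762.
So the minimum punishment length is K = 2.

2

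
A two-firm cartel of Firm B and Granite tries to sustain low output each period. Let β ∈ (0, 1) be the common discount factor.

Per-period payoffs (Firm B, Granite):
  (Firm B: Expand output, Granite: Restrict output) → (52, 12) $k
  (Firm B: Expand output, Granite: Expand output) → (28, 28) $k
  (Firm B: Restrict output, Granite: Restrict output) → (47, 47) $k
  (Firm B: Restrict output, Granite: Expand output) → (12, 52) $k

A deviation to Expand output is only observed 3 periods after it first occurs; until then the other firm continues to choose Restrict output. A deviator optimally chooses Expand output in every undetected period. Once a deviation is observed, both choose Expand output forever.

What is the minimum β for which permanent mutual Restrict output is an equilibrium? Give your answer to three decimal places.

0.593

A deviator earns 52 for 3 periods, then 28 forever; cooperating earns 47 forever. Multiplying the IC by (1−β):
47 ≥ 52(1−β^3) + 28β^3, so 24·β^3 ≥ 5 and β^3 ≥ 5/24.
β ≥ (5/24)^(1/3) ≈ 0.593.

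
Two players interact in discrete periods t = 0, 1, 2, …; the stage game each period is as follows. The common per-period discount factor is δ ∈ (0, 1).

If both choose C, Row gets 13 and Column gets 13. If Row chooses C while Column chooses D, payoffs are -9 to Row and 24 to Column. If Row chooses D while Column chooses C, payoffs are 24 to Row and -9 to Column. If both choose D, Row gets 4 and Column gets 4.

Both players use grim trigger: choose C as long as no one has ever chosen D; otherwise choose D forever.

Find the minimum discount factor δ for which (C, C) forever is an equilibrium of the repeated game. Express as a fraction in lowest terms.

13/(1−δ) ≥ 24 + 4δ/(1−δ)
13 ≥ 24 − 20δ
δ ≥ 11/20.

11/20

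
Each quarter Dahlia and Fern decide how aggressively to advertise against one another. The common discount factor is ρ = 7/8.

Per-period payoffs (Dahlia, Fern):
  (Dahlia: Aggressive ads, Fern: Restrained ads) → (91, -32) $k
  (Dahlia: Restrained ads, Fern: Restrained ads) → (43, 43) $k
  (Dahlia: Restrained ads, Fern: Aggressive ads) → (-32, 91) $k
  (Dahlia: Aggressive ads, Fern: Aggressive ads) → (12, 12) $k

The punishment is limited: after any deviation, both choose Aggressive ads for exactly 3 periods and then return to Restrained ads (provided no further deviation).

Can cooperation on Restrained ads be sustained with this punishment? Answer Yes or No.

IC: ρ+…+ρ^3 ≥ (91−43)/(43−12) = 48/31.
At ρ = 7/8: partial sum = 2.3105 ≥ 1.5484. Cooperation sustainable.

Yes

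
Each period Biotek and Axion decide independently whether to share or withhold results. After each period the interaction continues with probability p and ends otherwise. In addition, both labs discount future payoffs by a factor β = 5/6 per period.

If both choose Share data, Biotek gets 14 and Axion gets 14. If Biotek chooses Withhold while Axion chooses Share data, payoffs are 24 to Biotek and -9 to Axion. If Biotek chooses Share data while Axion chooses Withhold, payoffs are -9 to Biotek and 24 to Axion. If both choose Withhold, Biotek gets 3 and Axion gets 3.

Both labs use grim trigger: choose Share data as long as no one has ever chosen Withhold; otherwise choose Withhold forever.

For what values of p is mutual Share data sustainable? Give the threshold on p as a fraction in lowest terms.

Expected continuation weight on next period's payoff is β·p = 5/6·p, which plays the role of the discount factor.
Cooperation requires 5/6·p ≥ (24−14)/(24−3) = 10/21, hence p ≥ 4/7.

4/7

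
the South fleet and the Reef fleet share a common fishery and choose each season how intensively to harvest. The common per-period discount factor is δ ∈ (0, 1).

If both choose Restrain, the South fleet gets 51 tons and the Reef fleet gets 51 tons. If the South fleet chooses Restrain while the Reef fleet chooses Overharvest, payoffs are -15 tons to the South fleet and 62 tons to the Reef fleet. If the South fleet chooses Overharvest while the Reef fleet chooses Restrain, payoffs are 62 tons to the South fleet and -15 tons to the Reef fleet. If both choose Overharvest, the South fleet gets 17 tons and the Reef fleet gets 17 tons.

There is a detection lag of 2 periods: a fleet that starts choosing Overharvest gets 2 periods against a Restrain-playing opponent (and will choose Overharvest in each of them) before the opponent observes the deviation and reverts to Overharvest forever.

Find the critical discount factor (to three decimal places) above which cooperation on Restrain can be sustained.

The best deviation is to choose Overharvest for all 2 undetected periods, earning 62 each, then 17 forever once detected.
Deviation value: 62(1−δ^2)/(1−δ) + 17δ^2/(1−δ); cooperation value: 51/(1−δ).
IC: 51 ≥ 62(1−δ^2) + 17δ^2 = 62 − 45δ^2.
So δ^2 ≥ 11/45, giving δ ≥ (11/45)^(1/2) ≈ 0.494.

0.494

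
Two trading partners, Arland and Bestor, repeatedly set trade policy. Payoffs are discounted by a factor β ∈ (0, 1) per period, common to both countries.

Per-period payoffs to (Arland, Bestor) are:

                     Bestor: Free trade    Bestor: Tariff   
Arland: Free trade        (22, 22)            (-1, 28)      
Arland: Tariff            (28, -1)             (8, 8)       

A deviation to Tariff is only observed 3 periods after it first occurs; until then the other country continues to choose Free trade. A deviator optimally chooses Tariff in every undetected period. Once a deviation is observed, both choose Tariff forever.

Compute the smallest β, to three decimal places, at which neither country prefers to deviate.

0.669

A deviator earns 28 for 3 periods, then 8 forever; cooperating earns 22 forever. Multiplying the IC by (1−β):
22 ≥ 28(1−β^3) + 8β^3, so 20·β^3 ≥ 6 and β^3 ≥ 3/10.
β ≥ (3/10)^(1/3) ≈ 0.669.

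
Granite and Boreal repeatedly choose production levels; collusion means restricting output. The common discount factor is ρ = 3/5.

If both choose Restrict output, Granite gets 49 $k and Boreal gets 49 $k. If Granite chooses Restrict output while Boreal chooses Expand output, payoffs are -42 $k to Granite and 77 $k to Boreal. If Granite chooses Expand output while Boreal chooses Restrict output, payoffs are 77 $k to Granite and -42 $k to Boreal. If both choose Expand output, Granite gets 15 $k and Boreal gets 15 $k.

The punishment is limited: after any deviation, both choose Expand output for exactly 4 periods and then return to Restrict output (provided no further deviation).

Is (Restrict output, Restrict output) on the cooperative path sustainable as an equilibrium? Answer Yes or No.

A one-shot deviation gives 77 now, then 15 for 4 periods, then back to 49.
Gain from deviating: (77−49) today; loss: (49−15) in each of the next 4 periods.
No-deviation condition: (49−15)(ρ+…+ρ^4) ≥ 77−49, i.e. ρ+…+ρ^4 ≥ 14/17.
At ρ = 3/5: ρ+…+ρ^4 = 1.3056 ≥ 0.8235.
So cooperation is sustainable.

Yes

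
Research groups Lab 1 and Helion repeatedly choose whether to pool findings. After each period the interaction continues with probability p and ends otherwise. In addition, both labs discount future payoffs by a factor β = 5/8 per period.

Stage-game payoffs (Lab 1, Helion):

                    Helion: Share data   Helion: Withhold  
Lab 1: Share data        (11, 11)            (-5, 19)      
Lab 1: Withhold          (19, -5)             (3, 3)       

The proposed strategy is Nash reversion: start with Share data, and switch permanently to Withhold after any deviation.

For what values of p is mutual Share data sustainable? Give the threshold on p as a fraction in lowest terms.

4/5

With continuation probability p and discount β, the effective per-period discount factor is βp.
Grim-trigger IC: βp ≥ (19−11)/(19−3) = 1/2.
So p ≥ (1/2)/(5/8) = 4/5.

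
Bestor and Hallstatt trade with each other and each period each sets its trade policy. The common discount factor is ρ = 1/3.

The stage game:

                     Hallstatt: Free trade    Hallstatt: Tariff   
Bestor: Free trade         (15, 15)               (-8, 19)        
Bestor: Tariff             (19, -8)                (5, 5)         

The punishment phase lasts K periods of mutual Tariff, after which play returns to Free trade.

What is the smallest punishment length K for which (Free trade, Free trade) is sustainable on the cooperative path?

2

IC: ρ(1−ρ^K)/(1−ρ) ≥ (19−15)/(15−5) = 2/5.
With ρ = 1/3: need 1 − ρ^K ≥ 2/5·(1−1/3)/(1/3), i.e. ρ^K ≤ 0.2000.
Since (1/3)^1 = 0.3333 and (1/3)^2 = 0.1111, the smallest such K is 2.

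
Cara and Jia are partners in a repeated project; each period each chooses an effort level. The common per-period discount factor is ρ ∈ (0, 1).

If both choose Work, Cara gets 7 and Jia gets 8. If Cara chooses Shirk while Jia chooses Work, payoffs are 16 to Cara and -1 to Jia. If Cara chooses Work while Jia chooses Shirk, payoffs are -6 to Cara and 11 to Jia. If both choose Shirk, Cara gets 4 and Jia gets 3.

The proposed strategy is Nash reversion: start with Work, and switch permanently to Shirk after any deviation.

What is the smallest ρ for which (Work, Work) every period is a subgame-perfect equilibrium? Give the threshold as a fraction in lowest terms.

3/4

Cara: cooperation gives 7 each period; deviation gives 16 once then 4 forever.
  7/(1−ρ) ≥ 16 + 4ρ/(1−ρ) ⇒ ρ ≥ 9/12 = 3/4.
Jia: cooperation gives 8 each period; deviation gives 11 once then 3 forever.
  ρ ≥ 3/8.
Both must hold, so the binding constraint is Cara's: ρ ≥ 3/4.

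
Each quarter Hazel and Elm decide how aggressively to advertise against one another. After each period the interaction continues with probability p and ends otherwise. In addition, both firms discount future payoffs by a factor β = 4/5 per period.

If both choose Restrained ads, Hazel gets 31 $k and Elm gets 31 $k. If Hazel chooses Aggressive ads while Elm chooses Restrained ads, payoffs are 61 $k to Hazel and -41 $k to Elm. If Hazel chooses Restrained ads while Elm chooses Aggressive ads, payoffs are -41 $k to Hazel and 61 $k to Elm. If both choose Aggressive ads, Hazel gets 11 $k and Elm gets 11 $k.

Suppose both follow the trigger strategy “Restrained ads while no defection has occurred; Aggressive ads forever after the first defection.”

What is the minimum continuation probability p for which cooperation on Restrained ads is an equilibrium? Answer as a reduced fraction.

3/4

Expected continuation weight on next period's payoff is β·p = 4/5·p, which plays the role of the discount factor.
Cooperation requires 4/5·p ≥ (61−31)/(61−11) = 3/5, hence p ≥ 3/4.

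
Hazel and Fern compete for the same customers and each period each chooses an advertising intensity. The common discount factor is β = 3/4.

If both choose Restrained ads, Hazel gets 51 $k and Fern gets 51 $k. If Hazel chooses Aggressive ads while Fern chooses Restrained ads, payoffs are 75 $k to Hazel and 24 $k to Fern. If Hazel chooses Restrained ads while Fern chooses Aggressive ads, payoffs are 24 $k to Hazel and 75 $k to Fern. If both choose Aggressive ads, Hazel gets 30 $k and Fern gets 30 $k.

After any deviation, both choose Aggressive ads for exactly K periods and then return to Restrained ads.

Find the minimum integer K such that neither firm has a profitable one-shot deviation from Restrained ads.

2

Need Σ_{k=1}^{K} β^k ≥ (75−51)/(51−30) = 1.1429 at β = 3/4.
At K = 1 the sum is 0.7500 < 1.1429; at K = 2 it is 1.3125 ≥ 1.1429.
So the minimum punishment length is K = 2.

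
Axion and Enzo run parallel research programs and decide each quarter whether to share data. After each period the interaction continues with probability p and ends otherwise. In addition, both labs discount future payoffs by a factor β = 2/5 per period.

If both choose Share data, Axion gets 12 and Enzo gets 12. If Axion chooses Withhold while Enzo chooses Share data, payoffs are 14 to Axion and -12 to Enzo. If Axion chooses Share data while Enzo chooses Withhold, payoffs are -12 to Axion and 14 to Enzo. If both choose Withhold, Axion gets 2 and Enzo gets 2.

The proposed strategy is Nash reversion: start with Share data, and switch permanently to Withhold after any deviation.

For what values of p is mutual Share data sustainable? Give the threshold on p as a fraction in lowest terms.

5/12

Expected continuation weight on next period's payoff is β·p = 2/5·p, which plays the role of the discount factor.
Cooperation requires 2/5·p ≥ (14−12)/(14−2) = 1/6, hence p ≥ 5/12.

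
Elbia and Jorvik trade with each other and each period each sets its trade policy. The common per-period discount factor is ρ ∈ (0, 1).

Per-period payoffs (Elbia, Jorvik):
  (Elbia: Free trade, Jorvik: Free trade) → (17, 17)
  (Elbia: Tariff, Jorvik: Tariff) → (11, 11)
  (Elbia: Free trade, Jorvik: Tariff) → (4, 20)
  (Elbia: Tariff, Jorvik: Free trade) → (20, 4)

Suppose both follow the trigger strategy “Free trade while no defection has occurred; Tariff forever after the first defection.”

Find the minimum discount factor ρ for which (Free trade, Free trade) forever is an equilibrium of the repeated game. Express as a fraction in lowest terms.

1/3

17/(1−ρ) ≥ 20 + 11ρ/(1−ρ)
17 ≥ 20 − 9ρ
ρ ≥ 3/9 = 1/3.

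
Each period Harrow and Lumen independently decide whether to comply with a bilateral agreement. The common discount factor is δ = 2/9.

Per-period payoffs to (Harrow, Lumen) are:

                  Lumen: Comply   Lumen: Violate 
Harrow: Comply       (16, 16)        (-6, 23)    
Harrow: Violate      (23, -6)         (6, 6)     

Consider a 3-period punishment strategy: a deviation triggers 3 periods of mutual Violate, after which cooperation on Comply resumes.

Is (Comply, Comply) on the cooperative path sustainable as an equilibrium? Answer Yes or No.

No

A one-shot deviation gives 23 now, then 6 for 3 periods, then back to 16.
Gain from deviating: (23−16) today; loss: (16−6) in each of the next 3 periods.
No-deviation condition: (16−6)(δ+…+δ^3) ≥ 23−16, i.e. δ+…+δ^3 ≥ 7/10.
At δ = 2/9: δ+…+δ^3 = 0.2826 < 0.7000.
So cooperation is not sustainable.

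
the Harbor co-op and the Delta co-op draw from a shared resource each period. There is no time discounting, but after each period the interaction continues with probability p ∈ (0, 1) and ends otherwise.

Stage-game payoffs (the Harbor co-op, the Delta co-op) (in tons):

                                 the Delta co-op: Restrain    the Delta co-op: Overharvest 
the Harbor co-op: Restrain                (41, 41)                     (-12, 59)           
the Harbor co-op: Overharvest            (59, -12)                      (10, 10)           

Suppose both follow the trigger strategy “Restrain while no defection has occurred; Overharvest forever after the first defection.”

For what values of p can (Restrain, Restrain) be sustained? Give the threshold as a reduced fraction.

With no time discounting, the continuation probability p plays the role of the discount factor.
Grim-trigger IC: 41/(1−p) ≥ 59 + 10p/(1−p) ⇒ p ≥ (59−41)/(59−10) = 18/49.

18/49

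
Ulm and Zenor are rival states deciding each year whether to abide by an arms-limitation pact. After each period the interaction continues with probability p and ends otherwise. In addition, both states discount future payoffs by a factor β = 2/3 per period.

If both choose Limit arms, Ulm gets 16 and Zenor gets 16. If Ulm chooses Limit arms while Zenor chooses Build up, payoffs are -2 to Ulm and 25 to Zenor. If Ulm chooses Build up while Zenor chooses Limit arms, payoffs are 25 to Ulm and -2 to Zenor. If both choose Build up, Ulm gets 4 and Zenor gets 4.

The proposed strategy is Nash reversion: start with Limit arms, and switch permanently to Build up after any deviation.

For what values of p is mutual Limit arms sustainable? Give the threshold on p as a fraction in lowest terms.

Expected continuation weight on next period's payoff is β·p = 2/3·p, which plays the role of the discount factor.
Cooperation requires 2/3·p ≥ (25−16)/(25−4) = 3/7, hence p ≥ 9/14.

9/14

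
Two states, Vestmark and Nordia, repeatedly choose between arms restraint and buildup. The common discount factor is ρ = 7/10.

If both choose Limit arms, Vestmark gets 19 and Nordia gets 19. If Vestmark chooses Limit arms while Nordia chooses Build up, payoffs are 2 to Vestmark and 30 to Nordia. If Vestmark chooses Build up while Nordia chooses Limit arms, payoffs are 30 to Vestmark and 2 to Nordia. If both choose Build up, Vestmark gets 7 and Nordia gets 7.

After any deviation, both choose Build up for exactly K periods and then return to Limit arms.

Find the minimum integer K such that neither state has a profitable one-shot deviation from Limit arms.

2

Need Σ_{k=1}^{K} ρ^k ≥ (30−19)/(19−7) = 0.9167 at ρ = 7/10.
At K = 1 the sum is 0.7000 < 0.9167; at K = 2 it is 1.1900 ≥ 0.9167.
So the minimum punishment length is K = 2.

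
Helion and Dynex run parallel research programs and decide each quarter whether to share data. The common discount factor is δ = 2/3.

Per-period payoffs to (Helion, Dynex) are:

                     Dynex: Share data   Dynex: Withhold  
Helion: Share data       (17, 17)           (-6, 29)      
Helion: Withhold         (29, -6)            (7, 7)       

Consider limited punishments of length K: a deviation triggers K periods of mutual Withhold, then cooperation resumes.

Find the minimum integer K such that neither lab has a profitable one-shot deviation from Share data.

IC: δ(1−δ^K)/(1−δ) ≥ (29−17)/(17−7) = 6/5.
With δ = 2/3: need 1 − δ^K ≥ 6/5·(1−2/3)/(2/3), i.e. δ^K ≤ 0.4000.
Since (2/3)^2 = 0.4444 and (2/3)^3 = 0.2963, the smallest such K is 3.

3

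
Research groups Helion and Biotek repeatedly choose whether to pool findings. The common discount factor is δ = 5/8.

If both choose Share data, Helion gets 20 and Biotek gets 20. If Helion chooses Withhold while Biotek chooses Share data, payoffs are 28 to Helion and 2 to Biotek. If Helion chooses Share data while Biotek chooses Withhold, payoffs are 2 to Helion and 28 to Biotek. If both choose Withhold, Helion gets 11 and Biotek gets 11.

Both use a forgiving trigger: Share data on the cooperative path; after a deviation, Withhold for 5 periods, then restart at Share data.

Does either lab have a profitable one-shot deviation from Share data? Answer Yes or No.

No

IC: δ+…+δ^5 ≥ (28−20)/(20−11) = 8/9.
At δ = 5/8: partial sum = 1.5077 ≥ 0.8889. Cooperation sustainable.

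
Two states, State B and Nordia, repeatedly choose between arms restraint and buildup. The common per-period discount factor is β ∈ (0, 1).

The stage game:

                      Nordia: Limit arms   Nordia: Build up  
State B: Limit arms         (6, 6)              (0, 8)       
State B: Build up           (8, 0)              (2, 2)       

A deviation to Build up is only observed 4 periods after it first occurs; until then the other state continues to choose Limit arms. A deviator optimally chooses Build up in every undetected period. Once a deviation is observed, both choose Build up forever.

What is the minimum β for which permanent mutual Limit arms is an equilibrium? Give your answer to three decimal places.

0.760

Deviating for the 4 undetected periods gains 8−6 = 2 per period over cooperation, then loses 6−2 = 4 per period forever once punishment starts.
Gain: 2(1 + β + … + β^3); loss: 4·β^4/(1−β).
No profitable deviation ⇔ 2(1−β^4) ≤ 4·β^4, i.e. β^4 ≥ 2/(2+4) = 1/3.
Hence β ≥ (1/3)^(1/4) ≈ 0.760.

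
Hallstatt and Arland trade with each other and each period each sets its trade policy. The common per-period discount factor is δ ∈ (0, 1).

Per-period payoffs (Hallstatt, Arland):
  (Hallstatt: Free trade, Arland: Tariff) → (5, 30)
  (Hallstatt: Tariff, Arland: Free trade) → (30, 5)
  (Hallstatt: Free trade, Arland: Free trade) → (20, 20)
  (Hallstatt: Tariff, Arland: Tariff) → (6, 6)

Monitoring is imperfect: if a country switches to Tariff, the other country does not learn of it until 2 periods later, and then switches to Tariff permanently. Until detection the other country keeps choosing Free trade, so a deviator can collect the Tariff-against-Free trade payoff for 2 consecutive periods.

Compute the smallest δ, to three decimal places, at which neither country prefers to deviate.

0.645

The best deviation is to choose Tariff for all 2 undetected periods, earning 30 each, then 6 forever once detected.
Deviation value: 30(1−δ^2)/(1−δ) + 6δ^2/(1−δ); cooperation value: 20/(1−δ).
IC: 20 ≥ 30(1−δ^2) + 6δ^2 = 30 − 24δ^2.
So δ^2 ≥ 10/24 = 5/12, giving δ ≥ (5/12)^(1/2) ≈ 0.645.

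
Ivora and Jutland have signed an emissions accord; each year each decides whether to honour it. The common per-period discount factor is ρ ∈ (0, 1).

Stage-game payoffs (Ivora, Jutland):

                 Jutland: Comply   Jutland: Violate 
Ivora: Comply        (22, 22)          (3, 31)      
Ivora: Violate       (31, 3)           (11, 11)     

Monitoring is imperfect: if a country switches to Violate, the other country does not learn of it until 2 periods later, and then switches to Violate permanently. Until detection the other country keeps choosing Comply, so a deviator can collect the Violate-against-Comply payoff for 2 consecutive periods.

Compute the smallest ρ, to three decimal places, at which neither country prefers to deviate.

0.671

A deviator earns 31 for 2 periods, then 11 forever; cooperating earns 22 forever. Multiplying the IC by (1−ρ):
22 ≥ 31(1−ρ^2) + 11ρ^2, so 20·ρ^2 ≥ 9 and ρ^2 ≥ 9/20.
ρ ≥ (9/20)^(1/2) ≈ 0.671.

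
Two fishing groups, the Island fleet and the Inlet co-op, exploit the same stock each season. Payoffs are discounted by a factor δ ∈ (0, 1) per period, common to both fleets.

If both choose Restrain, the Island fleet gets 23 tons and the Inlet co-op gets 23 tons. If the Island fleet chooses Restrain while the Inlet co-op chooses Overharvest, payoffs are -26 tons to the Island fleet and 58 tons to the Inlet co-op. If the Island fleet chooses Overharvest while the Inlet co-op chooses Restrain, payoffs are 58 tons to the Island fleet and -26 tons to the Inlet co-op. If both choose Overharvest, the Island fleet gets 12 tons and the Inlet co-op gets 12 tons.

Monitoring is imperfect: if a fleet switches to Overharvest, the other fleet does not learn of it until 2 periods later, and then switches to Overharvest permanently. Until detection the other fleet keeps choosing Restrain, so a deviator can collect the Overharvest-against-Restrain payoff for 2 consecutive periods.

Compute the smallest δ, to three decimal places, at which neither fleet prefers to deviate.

0.872

A deviator earns 58 for 2 periods, then 12 forever; cooperating earns 23 forever. Multiplying the IC by (1−δ):
23 ≥ 58(1−δ^2) + 12δ^2, so 46·δ^2 ≥ 35 and δ^2 ≥ 35/46.
δ ≥ (35/46)^(1/2) ≈ 0.872.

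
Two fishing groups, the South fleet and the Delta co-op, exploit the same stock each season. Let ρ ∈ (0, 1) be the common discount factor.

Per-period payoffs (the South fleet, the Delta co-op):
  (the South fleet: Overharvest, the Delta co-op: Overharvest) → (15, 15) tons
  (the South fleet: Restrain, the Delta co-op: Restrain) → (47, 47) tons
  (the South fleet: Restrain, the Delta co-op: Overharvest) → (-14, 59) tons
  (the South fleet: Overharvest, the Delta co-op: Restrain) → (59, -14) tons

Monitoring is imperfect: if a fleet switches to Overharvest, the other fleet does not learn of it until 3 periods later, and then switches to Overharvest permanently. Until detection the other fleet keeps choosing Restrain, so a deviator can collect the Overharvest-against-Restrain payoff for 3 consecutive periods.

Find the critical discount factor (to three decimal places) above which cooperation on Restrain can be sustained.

Deviating for the 3 undetected periods gains 59−47 = 12 per period over cooperation, then loses 47−15 = 32 per period forever once punishment starts.
Gain: 12(1 + ρ + … + ρ^2); loss: 32·ρ^3/(1−ρ).
No profitable deviation ⇔ 12(1−ρ^3) ≤ 32·ρ^3, i.e. ρ^3 ≥ 12/(12+32) = 3/11.
Hence ρ ≥ (3/11)^(1/3) ≈ 0.648.

0.648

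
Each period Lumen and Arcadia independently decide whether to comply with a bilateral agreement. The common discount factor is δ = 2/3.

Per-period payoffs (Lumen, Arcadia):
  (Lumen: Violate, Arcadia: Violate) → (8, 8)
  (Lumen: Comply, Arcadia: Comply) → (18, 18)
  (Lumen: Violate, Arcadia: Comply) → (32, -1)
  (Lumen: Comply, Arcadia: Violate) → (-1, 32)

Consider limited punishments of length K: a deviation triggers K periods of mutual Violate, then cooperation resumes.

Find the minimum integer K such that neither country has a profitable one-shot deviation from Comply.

3

No profitable deviation requires (18−8)(δ+…+δ^K) ≥ 32−18, i.e. δ+…+δ^K ≥ 7/5 ≈ 1.4000.
With δ = 2/3, the partial sums are K=1: 0.6667, K=2: 1.1111, K=3: 1.4074.
K = 3 is the first length at which the sum reaches 1.4000.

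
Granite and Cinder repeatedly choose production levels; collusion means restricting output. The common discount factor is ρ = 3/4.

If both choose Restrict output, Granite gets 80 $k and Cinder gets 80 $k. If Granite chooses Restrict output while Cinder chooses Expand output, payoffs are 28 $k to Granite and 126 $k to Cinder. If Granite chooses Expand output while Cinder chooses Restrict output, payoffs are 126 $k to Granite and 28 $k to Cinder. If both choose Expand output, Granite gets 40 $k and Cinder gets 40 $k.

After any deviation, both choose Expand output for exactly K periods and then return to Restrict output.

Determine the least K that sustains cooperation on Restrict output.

2

No profitable deviation requires (80−40)(ρ+…+ρ^K) ≥ 126−80, i.e. ρ+…+ρ^K ≥ 23/20 ≈ 1.1500.
With ρ = 3/4, the partial sums are K=1: 0.7500, K=2: 1.3125.
K = 2 is the first length at which the sum reaches 1.1500.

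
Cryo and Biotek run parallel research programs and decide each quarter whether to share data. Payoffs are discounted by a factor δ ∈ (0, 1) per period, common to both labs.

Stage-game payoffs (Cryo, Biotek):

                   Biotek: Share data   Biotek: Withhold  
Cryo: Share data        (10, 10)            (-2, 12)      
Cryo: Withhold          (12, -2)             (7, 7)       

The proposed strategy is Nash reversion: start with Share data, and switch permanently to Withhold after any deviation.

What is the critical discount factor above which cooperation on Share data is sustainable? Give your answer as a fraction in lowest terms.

One-period gain from deviating is 12 − 10 = 2. The loss is 10 − 7 = 3 in every subsequent period, with present value 3·δ/(1−δ).
Deviation is unprofitable when 3·δ/(1−δ) ≥ 2, i.e. δ/(1−δ) ≥ 2/3.
Equivalently δ ≥ 2/(2+3) = 2/5.

2/5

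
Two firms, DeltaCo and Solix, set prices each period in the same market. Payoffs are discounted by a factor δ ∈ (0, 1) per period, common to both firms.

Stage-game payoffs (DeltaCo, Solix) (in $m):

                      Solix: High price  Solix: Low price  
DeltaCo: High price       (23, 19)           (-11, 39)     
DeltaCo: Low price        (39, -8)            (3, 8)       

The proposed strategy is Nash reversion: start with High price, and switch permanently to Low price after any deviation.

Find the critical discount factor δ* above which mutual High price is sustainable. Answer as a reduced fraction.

DeltaCo: cooperation gives 23 each period; deviation gives 39 once then 3 forever.
  23/(1−δ) ≥ 39 + 3δ/(1−δ) ⇒ δ ≥ 16/36 = 4/9.
Solix: cooperation gives 19 each period; deviation gives 39 once then 8 forever.
  δ ≥ 20/31.
Both must hold, so the binding constraint is Solix's: δ ≥ 20/31.

20/31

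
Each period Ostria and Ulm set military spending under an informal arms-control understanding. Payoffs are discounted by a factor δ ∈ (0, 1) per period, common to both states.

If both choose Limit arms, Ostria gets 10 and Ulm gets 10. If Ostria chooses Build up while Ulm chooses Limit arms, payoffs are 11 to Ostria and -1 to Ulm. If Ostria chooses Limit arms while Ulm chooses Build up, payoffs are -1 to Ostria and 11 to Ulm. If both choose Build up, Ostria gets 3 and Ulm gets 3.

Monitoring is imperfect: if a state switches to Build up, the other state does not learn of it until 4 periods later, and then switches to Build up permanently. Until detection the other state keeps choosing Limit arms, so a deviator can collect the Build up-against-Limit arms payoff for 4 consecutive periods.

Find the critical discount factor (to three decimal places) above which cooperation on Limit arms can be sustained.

Deviating for the 4 undetected periods gains 11−10 = 1 per period over cooperation, then loses 10−3 = 7 per period forever once punishment starts.
Gain: 1(1 + δ + … + δ^3); loss: 7·δ^4/(1−δ).
No profitable deviation ⇔ 1(1−δ^4) ≤ 7·δ^4, i.e. δ^4 ≥ 1/(1+7) = 1/8.
Hence δ ≥ (1/8)^(1/4) ≈ 0.595.

0.595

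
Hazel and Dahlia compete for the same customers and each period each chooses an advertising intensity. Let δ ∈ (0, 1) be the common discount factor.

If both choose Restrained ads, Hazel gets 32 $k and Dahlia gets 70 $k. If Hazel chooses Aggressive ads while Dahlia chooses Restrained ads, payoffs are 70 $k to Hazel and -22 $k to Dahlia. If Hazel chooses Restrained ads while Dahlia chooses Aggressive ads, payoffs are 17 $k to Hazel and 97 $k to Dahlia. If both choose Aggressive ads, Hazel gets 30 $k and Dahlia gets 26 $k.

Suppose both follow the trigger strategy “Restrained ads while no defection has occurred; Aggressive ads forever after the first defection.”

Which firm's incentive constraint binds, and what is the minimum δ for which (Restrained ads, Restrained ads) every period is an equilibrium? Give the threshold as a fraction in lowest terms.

Hazel; δ ≥ 19/20

Hazel's threshold: (70−32)/(70−30) = 19/20.
Dahlia's threshold: (97−70)/(97−26) = 27/71.
19/20 > 27/71, so Hazel binds and δ* = 19/20.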